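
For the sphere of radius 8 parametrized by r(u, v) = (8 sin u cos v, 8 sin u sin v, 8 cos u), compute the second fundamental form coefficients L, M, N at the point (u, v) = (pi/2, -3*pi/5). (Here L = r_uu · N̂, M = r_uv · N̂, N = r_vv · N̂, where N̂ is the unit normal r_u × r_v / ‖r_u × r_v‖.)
L = -8;  M = 0;  N = -8

Compute the unit normal N̂(u, v) = (sin(u)^2*cos(v)/Abs(sin(u)), sin(u)^2*sin(v)/Abs(sin(u)), sin(2*u)/(2*Abs(sin(u)))), and the second partials r_uu, r_uv, r_vv. Take dot products:
  L(u, v) = r_uu · N̂ = -8*sin(u)/Abs(sin(u)),
  M(u, v) = r_uv · N̂ = 0,
  N(u, v) = r_vv · N̂ = -8*sin(u)^3/Abs(sin(u)).
Evaluating at (u, v) = (pi/2, -3*pi/5):
  L = -8, M = 0, N = -8.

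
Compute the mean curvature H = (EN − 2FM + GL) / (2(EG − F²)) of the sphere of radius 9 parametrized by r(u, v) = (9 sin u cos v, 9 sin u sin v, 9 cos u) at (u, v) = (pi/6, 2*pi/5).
H = -1/9

With E = 81, F = 0, G = 81*sin(u)^2, L = -9*sin(u)/Abs(sin(u)), M = 0, N = -9*sin(u)^3/Abs(sin(u)), assemble
  H = (EN − 2FM + GL) / (2(EG − F²)) = -sin(u)/(9*Abs(sin(u))).
At (u, v) = (pi/6, 2*pi/5): H = -1/9.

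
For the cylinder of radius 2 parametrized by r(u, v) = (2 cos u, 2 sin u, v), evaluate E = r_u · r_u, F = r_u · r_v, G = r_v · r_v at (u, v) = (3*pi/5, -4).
E = 4;  F = 0;  G = 1

Partials: r_u = (-2*sin(u), 2*cos(u), 0), r_v = (0, 0, 1). As functions of (u, v):
  E = r_u · r_u = 4,
  F = r_u · r_v = 0,
  G = r_v · r_v = 1.
Evaluating at (u, v) = (3*pi/5, -4): E = 4, F = 0, G = 1.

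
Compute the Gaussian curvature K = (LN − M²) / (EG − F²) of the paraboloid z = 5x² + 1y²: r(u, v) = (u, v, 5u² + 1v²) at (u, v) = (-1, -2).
K = 20/13689

Coefficients of the first fundamental form: E = 100*u^2 + 1, F = 20*u*v, G = 4*v^2 + 1.
Coefficients of the second fundamental form: L = 10/sqrt(100*u^2 + 4*v^2 + 1), M = 0, N = 2/sqrt(100*u^2 + 4*v^2 + 1).
Assemble K = (LN − M²)/(EG − F²) = 20/(10000*u^4 + 800*u^2*v^2 + 200*u^2 + 16*v^4 + 8*v^2 + 1). At (u, v) = (-1, -2): K = 20/13689.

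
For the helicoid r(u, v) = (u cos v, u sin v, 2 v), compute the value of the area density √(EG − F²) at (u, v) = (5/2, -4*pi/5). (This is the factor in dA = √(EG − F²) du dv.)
√(EG − F²)|_{(5/2, -4*pi/5)} = sqrt(41)/2

E = 1, F = 0, G = u^2 + 4, so EG − F² = u^2 + 4. Taking the positive square root: √(EG − F²) = sqrt(u^2 + 4). At (u, v) = (5/2, -4*pi/5): sqrt(41)/2.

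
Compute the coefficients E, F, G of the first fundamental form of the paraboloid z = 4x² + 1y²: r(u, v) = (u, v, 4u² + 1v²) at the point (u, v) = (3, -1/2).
E = 577;  F = -24;  G = 2

Partials: r_u = (1, 0, 8*u), r_v = (0, 1, 2*v). As functions of (u, v):
  E = r_u · r_u = 64*u^2 + 1,
  F = r_u · r_v = 16*u*v,
  G = r_v · r_v = 4*v^2 + 1.
Evaluating at (u, v) = (3, -1/2): E = 577, F = -24, G = 2.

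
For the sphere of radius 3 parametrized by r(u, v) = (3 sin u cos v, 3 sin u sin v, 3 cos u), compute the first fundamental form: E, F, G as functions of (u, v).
E = 9;  F = 0;  G = 9*sin(u)^2

Compute partials: r_u = (3*cos(u)*cos(v), 3*sin(v)*cos(u), -3*sin(u)), r_v = (-3*sin(u)*sin(v), 3*sin(u)*cos(v), 0). Then
  E = r_u · r_u = 9,
  F = r_u · r_v = 0,
  G = r_v · r_v = 9*sin(u)^2.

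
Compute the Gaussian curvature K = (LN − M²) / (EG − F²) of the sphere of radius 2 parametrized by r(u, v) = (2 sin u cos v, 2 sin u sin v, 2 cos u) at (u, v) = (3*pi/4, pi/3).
K = 1/4

Coefficients of the first fundamental form: E = 4, F = 0, G = 4*sin(u)^2.
Coefficients of the second fundamental form: L = -2*sin(u)/Abs(sin(u)), M = 0, N = -2*sin(u)^3/Abs(sin(u)).
Assemble K = (LN − M²)/(EG − F²) = 1/4. At (u, v) = (3*pi/4, pi/3): K = 1/4.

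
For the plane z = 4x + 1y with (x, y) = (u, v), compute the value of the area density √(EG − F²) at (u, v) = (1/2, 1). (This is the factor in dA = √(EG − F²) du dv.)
√(EG − F²)|_{(1/2, 1)} = 3*sqrt(2)

E = 17, F = 4, G = 2, so EG − F² = 18. Taking the positive square root: √(EG − F²) = 3*sqrt(2). At (u, v) = (1/2, 1): 3*sqrt(2).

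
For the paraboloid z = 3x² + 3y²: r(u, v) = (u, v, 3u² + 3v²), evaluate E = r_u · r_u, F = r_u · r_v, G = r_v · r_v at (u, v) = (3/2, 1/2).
E = 82;  F = 27;  G = 10

Partials: r_u = (1, 0, 6*u), r_v = (0, 1, 6*v). As functions of (u, v):
  E = r_u · r_u = 36*u^2 + 1,
  F = r_u · r_v = 36*u*v,
  G = r_v · r_v = 36*v^2 + 1.
Evaluating at (u, v) = (3/2, 1/2): E = 82, F = 27, G = 10.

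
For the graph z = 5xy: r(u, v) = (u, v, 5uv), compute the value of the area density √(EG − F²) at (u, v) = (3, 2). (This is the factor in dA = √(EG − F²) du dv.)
√(EG − F²)|_{(3, 2)} = sqrt(326)

E = 25*v^2 + 1, F = 25*u*v, G = 25*u^2 + 1, so EG − F² = 25*u^2 + 25*v^2 + 1. Taking the positive square root: √(EG − F²) = sqrt(25*u^2 + 25*v^2 + 1). At (u, v) = (3, 2): sqrt(326).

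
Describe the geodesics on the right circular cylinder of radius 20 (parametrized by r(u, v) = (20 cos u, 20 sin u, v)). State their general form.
The cylinder is flat (K = 0) and locally isometric to the plane via the development (u, v) ↦ (20 u, v). Geodesics are the pre-images of straight lines: circles (v constant), vertical lines (u constant), and helices (v = c · u + d) for constants c, d.

A right cylinder has E = 20², F = 0, G = 1, so EG − F² = 20², and L = −20, M = N = 0, giving K = (LN − M²)/(EG − F²) = 0 everywhere. A flat surface is locally isometric to the Euclidean plane via the map (u, v) ↦ (20 u, v). Straight lines in the (x̃, ỹ) plane pull back to: (a) horizontal circles (v = const), (b) vertical generators (u = const), and (c) helices (20 u tan θ = v, i.e. v = c · u + d).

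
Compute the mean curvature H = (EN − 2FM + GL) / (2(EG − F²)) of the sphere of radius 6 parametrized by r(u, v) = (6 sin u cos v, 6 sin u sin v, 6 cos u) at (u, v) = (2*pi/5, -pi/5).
H = -1/6

With E = 36, F = 0, G = 36*sin(u)^2, L = -6*sin(u)/Abs(sin(u)), M = 0, N = -6*sin(u)^3/Abs(sin(u)), assemble
  H = (EN − 2FM + GL) / (2(EG − F²)) = -sin(u)/(6*Abs(sin(u))).
At (u, v) = (2*pi/5, -pi/5): H = -1/6.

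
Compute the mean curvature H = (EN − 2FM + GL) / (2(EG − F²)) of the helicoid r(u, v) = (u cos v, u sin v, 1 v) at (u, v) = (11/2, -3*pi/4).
H = 0

With E = 1, F = 0, G = u^2 + 1, L = 0, M = -1/sqrt(u^2 + 1), N = 0, assemble
  H = (EN − 2FM + GL) / (2(EG − F²)) = 0.
At (u, v) = (11/2, -3*pi/4): H = 0.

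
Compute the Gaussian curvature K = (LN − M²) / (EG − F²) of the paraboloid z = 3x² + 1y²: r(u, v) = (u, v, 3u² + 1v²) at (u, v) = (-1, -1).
K = 12/1681

Coefficients of the first fundamental form: E = 36*u^2 + 1, F = 12*u*v, G = 4*v^2 + 1.
Coefficients of the second fundamental form: L = 6/sqrt(36*u^2 + 4*v^2 + 1), M = 0, N = 2/sqrt(36*u^2 + 4*v^2 + 1).
Assemble K = (LN − M²)/(EG − F²) = 12/(1296*u^4 + 288*u^2*v^2 + 72*u^2 + 16*v^4 + 8*v^2 + 1). At (u, v) = (-1, -1): K = 12/1681.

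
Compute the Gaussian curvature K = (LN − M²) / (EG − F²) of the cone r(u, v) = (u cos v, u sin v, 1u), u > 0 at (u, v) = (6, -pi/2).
K = 0

Coefficients of the first fundamental form: E = 2, F = 0, G = u^2.
Coefficients of the second fundamental form: L = 0, M = 0, N = sqrt(2)*u^2/(2*Abs(u)).
Assemble K = (LN − M²)/(EG − F²) = 0. At (u, v) = (6, -pi/2): K = 0.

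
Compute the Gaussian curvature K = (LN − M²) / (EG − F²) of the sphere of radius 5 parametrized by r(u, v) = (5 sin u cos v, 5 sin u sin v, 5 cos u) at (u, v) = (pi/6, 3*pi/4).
K = 1/25

Coefficients of the first fundamental form: E = 25, F = 0, G = 25*sin(u)^2.
Coefficients of the second fundamental form: L = -5*sin(u)/Abs(sin(u)), M = 0, N = -5*sin(u)^3/Abs(sin(u)).
Assemble K = (LN − M²)/(EG − F²) = 1/25. At (u, v) = (pi/6, 3*pi/4): K = 1/25.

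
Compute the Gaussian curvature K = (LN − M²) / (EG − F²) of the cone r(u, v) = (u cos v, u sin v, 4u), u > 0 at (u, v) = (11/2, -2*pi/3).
K = 0

Coefficients of the first fundamental form: E = 17, F = 0, G = u^2.
Coefficients of the second fundamental form: L = 0, M = 0, N = 4*sqrt(17)*u^2/(17*Abs(u)).
Assemble K = (LN − M²)/(EG − F²) = 0. At (u, v) = (11/2, -2*pi/3): K = 0.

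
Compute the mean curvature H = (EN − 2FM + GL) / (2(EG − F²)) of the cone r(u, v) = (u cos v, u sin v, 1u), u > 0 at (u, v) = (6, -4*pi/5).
H = sqrt(2)/24

With E = 2, F = 0, G = u^2, L = 0, M = 0, N = sqrt(2)*u^2/(2*Abs(u)), assemble
  H = (EN − 2FM + GL) / (2(EG − F²)) = sqrt(2)/(4*Abs(u)).
At (u, v) = (6, -4*pi/5): H = sqrt(2)/24.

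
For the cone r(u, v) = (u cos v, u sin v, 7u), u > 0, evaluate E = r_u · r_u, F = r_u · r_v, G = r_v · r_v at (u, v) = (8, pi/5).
E = 50;  F = 0;  G = 64

Partials: r_u = (cos(v), sin(v), 7), r_v = (-u*sin(v), u*cos(v), 0). As functions of (u, v):
  E = r_u · r_u = 50,
  F = r_u · r_v = 0,
  G = r_v · r_v = u^2.
Evaluating at (u, v) = (8, pi/5): E = 50, F = 0, G = 64.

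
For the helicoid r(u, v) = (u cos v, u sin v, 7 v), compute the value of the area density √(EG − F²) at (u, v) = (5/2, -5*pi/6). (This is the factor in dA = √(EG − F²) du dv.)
√(EG − F²)|_{(5/2, -5*pi/6)} = sqrt(221)/2

E = 1, F = 0, G = u^2 + 49, so EG − F² = u^2 + 49. Taking the positive square root: √(EG − F²) = sqrt(u^2 + 49). At (u, v) = (5/2, -5*pi/6): sqrt(221)/2.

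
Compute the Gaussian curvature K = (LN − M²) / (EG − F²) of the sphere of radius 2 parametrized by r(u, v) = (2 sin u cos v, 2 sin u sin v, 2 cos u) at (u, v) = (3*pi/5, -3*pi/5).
K = 1/4

Coefficients of the first fundamental form: E = 4, F = 0, G = 4*sin(u)^2.
Coefficients of the second fundamental form: L = -2*sin(u)/Abs(sin(u)), M = 0, N = -2*sin(u)^3/Abs(sin(u)).
Assemble K = (LN − M²)/(EG − F²) = 1/4. At (u, v) = (3*pi/5, -3*pi/5): K = 1/4.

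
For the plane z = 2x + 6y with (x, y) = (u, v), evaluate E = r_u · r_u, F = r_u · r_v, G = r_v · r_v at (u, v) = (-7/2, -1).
E = 5;  F = 12;  G = 37

Partials: r_u = (1, 0, 2), r_v = (0, 1, 6). As functions of (u, v):
  E = r_u · r_u = 5,
  F = r_u · r_v = 12,
  G = r_v · r_v = 37.
Evaluating at (u, v) = (-7/2, -1): E = 5, F = 12, G = 37.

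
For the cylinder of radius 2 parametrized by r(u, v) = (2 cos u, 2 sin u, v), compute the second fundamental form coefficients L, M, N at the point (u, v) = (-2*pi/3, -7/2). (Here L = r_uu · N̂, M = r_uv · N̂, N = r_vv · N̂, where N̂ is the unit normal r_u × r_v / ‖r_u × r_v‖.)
L = -2;  M = 0;  N = 0

Compute the unit normal N̂(u, v) = (cos(u), sin(u), 0), and the second partials r_uu, r_uv, r_vv. Take dot products:
  L(u, v) = r_uu · N̂ = -2,
  M(u, v) = r_uv · N̂ = 0,
  N(u, v) = r_vv · N̂ = 0.
Evaluating at (u, v) = (-2*pi/3, -7/2):
  L = -2, M = 0, N = 0.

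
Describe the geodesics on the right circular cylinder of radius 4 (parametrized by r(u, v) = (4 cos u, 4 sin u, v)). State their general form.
The cylinder is flat (K = 0) and locally isometric to the plane via the development (u, v) ↦ (4 u, v). Geodesics are the pre-images of straight lines: circles (v constant), vertical lines (u constant), and helices (v = c · u + d) for constants c, d.

A right cylinder has E = 4², F = 0, G = 1, so EG − F² = 4², and L = −4, M = N = 0, giving K = (LN − M²)/(EG − F²) = 0 everywhere. A flat surface is locally isometric to the Euclidean plane via the map (u, v) ↦ (4 u, v). Straight lines in the (x̃, ỹ) plane pull back to: (a) horizontal circles (v = const), (b) vertical generators (u = const), and (c) helices (4 u tan θ = v, i.e. v = c · u + d).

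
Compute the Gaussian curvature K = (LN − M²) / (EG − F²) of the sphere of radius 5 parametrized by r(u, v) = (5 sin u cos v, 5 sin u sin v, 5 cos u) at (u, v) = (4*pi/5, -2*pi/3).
K = 1/25

Coefficients of the first fundamental form: E = 25, F = 0, G = 25*sin(u)^2.
Coefficients of the second fundamental form: L = -5*sin(u)/Abs(sin(u)), M = 0, N = -5*sin(u)^3/Abs(sin(u)).
Assemble K = (LN − M²)/(EG − F²) = 1/25. At (u, v) = (4*pi/5, -2*pi/3): K = 1/25.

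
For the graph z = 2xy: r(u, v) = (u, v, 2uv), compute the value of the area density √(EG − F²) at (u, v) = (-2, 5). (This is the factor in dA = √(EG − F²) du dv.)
√(EG − F²)|_{(-2, 5)} = 3*sqrt(13)

E = 4*v^2 + 1, F = 4*u*v, G = 4*u^2 + 1, so EG − F² = 4*u^2 + 4*v^2 + 1. Taking the positive square root: √(EG − F²) = sqrt(4*u^2 + 4*v^2 + 1). At (u, v) = (-2, 5): 3*sqrt(13).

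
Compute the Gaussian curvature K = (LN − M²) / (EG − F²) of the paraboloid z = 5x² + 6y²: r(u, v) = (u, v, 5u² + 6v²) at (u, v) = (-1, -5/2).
K = 120/1002001

Coefficients of the first fundamental form: E = 100*u^2 + 1, F = 120*u*v, G = 144*v^2 + 1.
Coefficients of the second fundamental form: L = 10/sqrt(100*u^2 + 144*v^2 + 1), M = 0, N = 12/sqrt(100*u^2 + 144*v^2 + 1).
Assemble K = (LN − M²)/(EG − F²) = 120/(10000*u^4 + 28800*u^2*v^2 + 200*u^2 + 20736*v^4 + 288*v^2 + 1). At (u, v) = (-1, -5/2): K = 120/1002001.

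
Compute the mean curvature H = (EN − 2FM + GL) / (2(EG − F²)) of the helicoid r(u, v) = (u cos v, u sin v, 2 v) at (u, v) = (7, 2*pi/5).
H = 0

With E = 1, F = 0, G = u^2 + 4, L = 0, M = -2/sqrt(u^2 + 4), N = 0, assemble
  H = (EN − 2FM + GL) / (2(EG − F²)) = 0.
At (u, v) = (7, 2*pi/5): H = 0.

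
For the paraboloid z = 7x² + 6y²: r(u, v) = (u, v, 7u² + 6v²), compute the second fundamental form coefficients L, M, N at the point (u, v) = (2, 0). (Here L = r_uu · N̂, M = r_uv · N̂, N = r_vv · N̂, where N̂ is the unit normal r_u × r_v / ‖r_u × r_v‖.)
L = 14*sqrt(785)/785;  M = 0;  N = 12*sqrt(785)/785

Compute the unit normal N̂(u, v) = (-14*u/sqrt(196*u^2 + 144*v^2 + 1), -12*v/sqrt(196*u^2 + 144*v^2 + 1), 1/sqrt(196*u^2 + 144*v^2 + 1)), and the second partials r_uu, r_uv, r_vv. Take dot products:
  L(u, v) = r_uu · N̂ = 14/sqrt(196*u^2 + 144*v^2 + 1),
  M(u, v) = r_uv · N̂ = 0,
  N(u, v) = r_vv · N̂ = 12/sqrt(196*u^2 + 144*v^2 + 1).
Evaluating at (u, v) = (2, 0):
  L = 14*sqrt(785)/785, M = 0, N = 12*sqrt(785)/785.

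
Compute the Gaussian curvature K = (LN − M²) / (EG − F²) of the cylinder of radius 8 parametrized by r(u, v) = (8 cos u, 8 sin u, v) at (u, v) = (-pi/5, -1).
K = 0

Coefficients of the first fundamental form: E = 64, F = 0, G = 1.
Coefficients of the second fundamental form: L = -8, M = 0, N = 0.
Assemble K = (LN − M²)/(EG − F²) = 0. At (u, v) = (-pi/5, -1): K = 0.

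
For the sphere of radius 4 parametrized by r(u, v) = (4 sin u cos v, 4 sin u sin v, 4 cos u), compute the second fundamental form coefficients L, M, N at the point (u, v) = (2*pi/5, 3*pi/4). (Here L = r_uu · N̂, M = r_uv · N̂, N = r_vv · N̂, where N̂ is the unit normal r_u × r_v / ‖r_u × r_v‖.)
L = -4;  M = 0;  N = -5/2 - sqrt(5)/2

Compute the unit normal N̂(u, v) = (sin(u)^2*cos(v)/Abs(sin(u)), sin(u)^2*sin(v)/Abs(sin(u)), sin(2*u)/(2*Abs(sin(u)))), and the second partials r_uu, r_uv, r_vv. Take dot products:
  L(u, v) = r_uu · N̂ = -4*sin(u)/Abs(sin(u)),
  M(u, v) = r_uv · N̂ = 0,
  N(u, v) = r_vv · N̂ = -4*sin(u)^3/Abs(sin(u)).
Evaluating at (u, v) = (2*pi/5, 3*pi/4):
  L = -4, M = 0, N = -5/2 - sqrt(5)/2.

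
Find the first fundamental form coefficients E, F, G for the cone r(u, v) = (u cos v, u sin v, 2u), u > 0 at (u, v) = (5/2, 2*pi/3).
E = 5;  F = 0;  G = 25/4

Partials: r_u = (cos(v), sin(v), 2), r_v = (-u*sin(v), u*cos(v), 0). As functions of (u, v):
  E = r_u · r_u = 5,
  F = r_u · r_v = 0,
  G = r_v · r_v = u^2.
Evaluating at (u, v) = (5/2, 2*pi/3): E = 5, F = 0, G = 25/4.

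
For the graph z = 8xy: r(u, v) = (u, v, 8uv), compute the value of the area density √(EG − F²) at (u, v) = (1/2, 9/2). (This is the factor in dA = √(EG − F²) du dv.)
√(EG − F²)|_{(1/2, 9/2)} = sqrt(1313)

E = 64*v^2 + 1, F = 64*u*v, G = 64*u^2 + 1, so EG − F² = 64*u^2 + 64*v^2 + 1. Taking the positive square root: √(EG − F²) = sqrt(64*u^2 + 64*v^2 + 1). At (u, v) = (1/2, 9/2): sqrt(1313).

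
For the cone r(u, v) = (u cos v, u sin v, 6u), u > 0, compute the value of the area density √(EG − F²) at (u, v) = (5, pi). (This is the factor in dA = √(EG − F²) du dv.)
√(EG − F²)|_{(5, pi)} = 5*sqrt(37)

E = 37, F = 0, G = u^2, so EG − F² = 37*u^2. Taking the positive square root: √(EG − F²) = sqrt(37)*Abs(u). At (u, v) = (5, pi): 5*sqrt(37).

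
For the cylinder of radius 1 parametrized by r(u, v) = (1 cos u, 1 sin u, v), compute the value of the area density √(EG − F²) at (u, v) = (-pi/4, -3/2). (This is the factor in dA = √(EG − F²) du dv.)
√(EG − F²)|_{(-pi/4, -3/2)} = 1

E = 1, F = 0, G = 1, so EG − F² = 1. Taking the positive square root: √(EG − F²) = 1. At (u, v) = (-pi/4, -3/2): 1.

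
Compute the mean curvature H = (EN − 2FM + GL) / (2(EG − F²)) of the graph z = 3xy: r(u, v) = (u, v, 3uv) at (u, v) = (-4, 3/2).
H = 1296*sqrt(661)/436921

With E = 9*v^2 + 1, F = 9*u*v, G = 9*u^2 + 1, L = 0, M = 3/sqrt(9*u^2 + 9*v^2 + 1), N = 0, assemble
  H = (EN − 2FM + GL) / (2(EG − F²)) = -27*u*v/(9*u^2 + 9*v^2 + 1)^(3/2).
At (u, v) = (-4, 3/2): H = 1296*sqrt(661)/436921.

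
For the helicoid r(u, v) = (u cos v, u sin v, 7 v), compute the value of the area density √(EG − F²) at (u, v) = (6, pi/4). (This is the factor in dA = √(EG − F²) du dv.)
√(EG − F²)|_{(6, pi/4)} = sqrt(85)

E = 1, F = 0, G = u^2 + 49, so EG − F² = u^2 + 49. Taking the positive square root: √(EG − F²) = sqrt(u^2 + 49). At (u, v) = (6, pi/4): sqrt(85).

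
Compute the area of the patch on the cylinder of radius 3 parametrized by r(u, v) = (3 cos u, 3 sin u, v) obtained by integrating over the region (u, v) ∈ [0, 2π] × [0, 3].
Area = 18*pi

Area = ∫∫ √(EG − F²) du dv with √(EG − F²) = 3. Integrating over [0, 2π] × [0, 3] gives 18*pi.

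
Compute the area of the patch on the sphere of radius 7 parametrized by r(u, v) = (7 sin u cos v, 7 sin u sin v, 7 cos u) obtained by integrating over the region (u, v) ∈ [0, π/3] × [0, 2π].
Area = 49*pi

Area = ∫∫ √(EG − F²) du dv with √(EG − F²) = 49*Abs(sin(u)). Integrating over [0, π/3] × [0, 2π] gives 49*pi.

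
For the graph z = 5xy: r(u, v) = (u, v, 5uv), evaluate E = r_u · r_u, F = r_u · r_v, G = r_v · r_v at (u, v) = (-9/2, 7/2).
E = 1229/4;  F = -1575/4;  G = 2029/4

Partials: r_u = (1, 0, 5*v), r_v = (0, 1, 5*u). As functions of (u, v):
  E = r_u · r_u = 25*v^2 + 1,
  F = r_u · r_v = 25*u*v,
  G = r_v · r_v = 25*u^2 + 1.
Evaluating at (u, v) = (-9/2, 7/2): E = 1229/4, F = -1575/4, G = 2029/4.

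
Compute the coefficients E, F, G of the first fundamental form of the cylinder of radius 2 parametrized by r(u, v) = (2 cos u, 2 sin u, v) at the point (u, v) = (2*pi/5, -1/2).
E = 4;  F = 0;  G = 1

Partials: r_u = (-2*sin(u), 2*cos(u), 0), r_v = (0, 0, 1). As functions of (u, v):
  E = r_u · r_u = 4,
  F = r_u · r_v = 0,
  G = r_v · r_v = 1.
Evaluating at (u, v) = (2*pi/5, -1/2): E = 4, F = 0, G = 1.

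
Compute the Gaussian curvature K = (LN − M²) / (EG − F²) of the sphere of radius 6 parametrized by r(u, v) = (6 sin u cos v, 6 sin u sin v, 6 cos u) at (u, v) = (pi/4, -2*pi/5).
K = 1/36

Coefficients of the first fundamental form: E = 36, F = 0, G = 36*sin(u)^2.
Coefficients of the second fundamental form: L = -6*sin(u)/Abs(sin(u)), M = 0, N = -6*sin(u)^3/Abs(sin(u)).
Assemble K = (LN − M²)/(EG − F²) = 1/36. At (u, v) = (pi/4, -2*pi/5): K = 1/36.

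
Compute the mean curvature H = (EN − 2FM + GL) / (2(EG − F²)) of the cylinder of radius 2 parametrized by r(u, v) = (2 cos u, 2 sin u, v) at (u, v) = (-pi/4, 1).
H = -1/4

With E = 4, F = 0, G = 1, L = -2, M = 0, N = 0, assemble
  H = (EN − 2FM + GL) / (2(EG − F²)) = -1/4.
At (u, v) = (-pi/4, 1): H = -1/4.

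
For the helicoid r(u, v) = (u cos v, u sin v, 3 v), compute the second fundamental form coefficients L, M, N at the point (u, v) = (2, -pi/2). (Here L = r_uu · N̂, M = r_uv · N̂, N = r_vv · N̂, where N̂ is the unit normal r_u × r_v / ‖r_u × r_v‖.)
L = 0;  M = -3*sqrt(13)/13;  N = 0

Compute the unit normal N̂(u, v) = (3*sin(v)/sqrt(u^2 + 9), -3*cos(v)/sqrt(u^2 + 9), u/sqrt(u^2 + 9)), and the second partials r_uu, r_uv, r_vv. Take dot products:
  L(u, v) = r_uu · N̂ = 0,
  M(u, v) = r_uv · N̂ = -3/sqrt(u^2 + 9),
  N(u, v) = r_vv · N̂ = 0.
Evaluating at (u, v) = (2, -pi/2):
  L = 0, M = -3*sqrt(13)/13, N = 0.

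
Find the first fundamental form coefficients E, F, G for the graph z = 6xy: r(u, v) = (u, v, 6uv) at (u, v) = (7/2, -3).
E = 325;  F = -378;  G = 442

Partials: r_u = (1, 0, 6*v), r_v = (0, 1, 6*u). As functions of (u, v):
  E = r_u · r_u = 36*v^2 + 1,
  F = r_u · r_v = 36*u*v,
  G = r_v · r_v = 36*u^2 + 1.
Evaluating at (u, v) = (7/2, -3): E = 325, F = -378, G = 442.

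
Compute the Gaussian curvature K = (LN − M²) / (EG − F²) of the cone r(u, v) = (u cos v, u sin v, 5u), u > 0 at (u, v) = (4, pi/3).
K = 0

Coefficients of the first fundamental form: E = 26, F = 0, G = u^2.
Coefficients of the second fundamental form: L = 0, M = 0, N = 5*sqrt(26)*u^2/(26*Abs(u)).
Assemble K = (LN − M²)/(EG − F²) = 0. At (u, v) = (4, pi/3): K = 0.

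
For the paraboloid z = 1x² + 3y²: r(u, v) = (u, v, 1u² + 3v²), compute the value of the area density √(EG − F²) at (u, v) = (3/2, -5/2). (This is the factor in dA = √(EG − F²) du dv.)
√(EG − F²)|_{(3/2, -5/2)} = sqrt(235)

E = 4*u^2 + 1, F = 12*u*v, G = 36*v^2 + 1, so EG − F² = 4*u^2 + 36*v^2 + 1. Taking the positive square root: √(EG − F²) = sqrt(4*u^2 + 36*v^2 + 1). At (u, v) = (3/2, -5/2): sqrt(235).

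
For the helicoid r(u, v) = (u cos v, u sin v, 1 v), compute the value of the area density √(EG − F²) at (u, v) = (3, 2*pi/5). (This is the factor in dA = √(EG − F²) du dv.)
√(EG − F²)|_{(3, 2*pi/5)} = sqrt(10)

E = 1, F = 0, G = u^2 + 1, so EG − F² = u^2 + 1. Taking the positive square root: √(EG − F²) = sqrt(u^2 + 1). At (u, v) = (3, 2*pi/5): sqrt(10).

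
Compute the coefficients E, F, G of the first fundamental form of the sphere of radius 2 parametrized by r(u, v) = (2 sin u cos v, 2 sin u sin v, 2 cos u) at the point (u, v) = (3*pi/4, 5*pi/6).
E = 4;  F = 0;  G = 2

Partials: r_u = (2*cos(u)*cos(v), 2*sin(v)*cos(u), -2*sin(u)), r_v = (-2*sin(u)*sin(v), 2*sin(u)*cos(v), 0). As functions of (u, v):
  E = r_u · r_u = 4,
  F = r_u · r_v = 0,
  G = r_v · r_v = 4*sin(u)^2.
Evaluating at (u, v) = (3*pi/4, 5*pi/6): E = 4, F = 0, G = 2.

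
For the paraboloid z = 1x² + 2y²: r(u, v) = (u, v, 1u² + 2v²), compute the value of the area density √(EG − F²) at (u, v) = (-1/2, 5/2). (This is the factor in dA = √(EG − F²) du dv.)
√(EG − F²)|_{(-1/2, 5/2)} = sqrt(102)

E = 4*u^2 + 1, F = 8*u*v, G = 16*v^2 + 1, so EG − F² = 4*u^2 + 16*v^2 + 1. Taking the positive square root: √(EG − F²) = sqrt(4*u^2 + 16*v^2 + 1). At (u, v) = (-1/2, 5/2): sqrt(102).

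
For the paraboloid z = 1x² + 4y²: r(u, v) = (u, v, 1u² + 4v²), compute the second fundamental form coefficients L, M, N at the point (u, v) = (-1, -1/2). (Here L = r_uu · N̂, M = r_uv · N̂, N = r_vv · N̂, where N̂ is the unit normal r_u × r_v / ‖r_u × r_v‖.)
L = 2*sqrt(21)/21;  M = 0;  N = 8*sqrt(21)/21

Compute the unit normal N̂(u, v) = (-2*u/sqrt(4*u^2 + 64*v^2 + 1), -8*v/sqrt(4*u^2 + 64*v^2 + 1), 1/sqrt(4*u^2 + 64*v^2 + 1)), and the second partials r_uu, r_uv, r_vv. Take dot products:
  L(u, v) = r_uu · N̂ = 2/sqrt(4*u^2 + 64*v^2 + 1),
  M(u, v) = r_uv · N̂ = 0,
  N(u, v) = r_vv · N̂ = 8/sqrt(4*u^2 + 64*v^2 + 1).
Evaluating at (u, v) = (-1, -1/2):
  L = 2*sqrt(21)/21, M = 0, N = 8*sqrt(21)/21.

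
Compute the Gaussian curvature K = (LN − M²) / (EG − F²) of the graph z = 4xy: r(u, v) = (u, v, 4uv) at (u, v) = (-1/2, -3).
K = -16/22201

Coefficients of the first fundamental form: E = 16*v^2 + 1, F = 16*u*v, G = 16*u^2 + 1.
Coefficients of the second fundamental form: L = 0, M = 4/sqrt(16*u^2 + 16*v^2 + 1), N = 0.
Assemble K = (LN − M²)/(EG − F²) = -16/(256*u^4 + 512*u^2*v^2 + 32*u^2 + 256*v^4 + 32*v^2 + 1). At (u, v) = (-1/2, -3): K = -16/22201.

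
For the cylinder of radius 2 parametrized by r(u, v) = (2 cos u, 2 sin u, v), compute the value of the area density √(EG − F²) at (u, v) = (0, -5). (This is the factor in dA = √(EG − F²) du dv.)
√(EG − F²)|_{(0, -5)} = 2

E = 4, F = 0, G = 1, so EG − F² = 4. Taking the positive square root: √(EG − F²) = 2. At (u, v) = (0, -5): 2.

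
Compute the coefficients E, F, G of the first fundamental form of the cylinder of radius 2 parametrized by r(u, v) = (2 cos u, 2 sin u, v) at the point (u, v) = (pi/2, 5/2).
E = 4;  F = 0;  G = 1

Partials: r_u = (-2*sin(u), 2*cos(u), 0), r_v = (0, 0, 1). As functions of (u, v):
  E = r_u · r_u = 4,
  F = r_u · r_v = 0,
  G = r_v · r_v = 1.
Evaluating at (u, v) = (pi/2, 5/2): E = 4, F = 0, G = 1.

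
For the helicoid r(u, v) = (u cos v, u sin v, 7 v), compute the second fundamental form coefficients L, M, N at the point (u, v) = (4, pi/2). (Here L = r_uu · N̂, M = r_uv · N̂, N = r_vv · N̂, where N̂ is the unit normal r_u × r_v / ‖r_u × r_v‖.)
L = 0;  M = -7*sqrt(65)/65;  N = 0

Compute the unit normal N̂(u, v) = (7*sin(v)/sqrt(u^2 + 49), -7*cos(v)/sqrt(u^2 + 49), u/sqrt(u^2 + 49)), and the second partials r_uu, r_uv, r_vv. Take dot products:
  L(u, v) = r_uu · N̂ = 0,
  M(u, v) = r_uv · N̂ = -7/sqrt(u^2 + 49),
  N(u, v) = r_vv · N̂ = 0.
Evaluating at (u, v) = (4, pi/2):
  L = 0, M = -7*sqrt(65)/65, N = 0.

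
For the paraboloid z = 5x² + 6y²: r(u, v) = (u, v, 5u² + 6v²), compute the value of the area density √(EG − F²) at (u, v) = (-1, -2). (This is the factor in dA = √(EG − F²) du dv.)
√(EG − F²)|_{(-1, -2)} = sqrt(677)

E = 100*u^2 + 1, F = 120*u*v, G = 144*v^2 + 1, so EG − F² = 100*u^2 + 144*v^2 + 1. Taking the positive square root: √(EG − F²) = sqrt(100*u^2 + 144*v^2 + 1). At (u, v) = (-1, -2): sqrt(677).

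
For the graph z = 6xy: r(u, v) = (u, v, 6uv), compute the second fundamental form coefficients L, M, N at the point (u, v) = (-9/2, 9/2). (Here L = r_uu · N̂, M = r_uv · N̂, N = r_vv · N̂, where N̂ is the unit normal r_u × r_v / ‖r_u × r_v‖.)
L = 0;  M = 6*sqrt(1459)/1459;  N = 0

Compute the unit normal N̂(u, v) = (-6*v/sqrt(36*u^2 + 36*v^2 + 1), -6*u/sqrt(36*u^2 + 36*v^2 + 1), 1/sqrt(36*u^2 + 36*v^2 + 1)), and the second partials r_uu, r_uv, r_vv. Take dot products:
  L(u, v) = r_uu · N̂ = 0,
  M(u, v) = r_uv · N̂ = 6/sqrt(36*u^2 + 36*v^2 + 1),
  N(u, v) = r_vv · N̂ = 0.
Evaluating at (u, v) = (-9/2, 9/2):
  L = 0, M = 6*sqrt(1459)/1459, N = 0.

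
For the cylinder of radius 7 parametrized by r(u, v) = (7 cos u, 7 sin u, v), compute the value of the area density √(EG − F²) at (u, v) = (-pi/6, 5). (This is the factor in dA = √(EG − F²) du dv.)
√(EG − F²)|_{(-pi/6, 5)} = 7

E = 49, F = 0, G = 1, so EG − F² = 49. Taking the positive square root: √(EG − F²) = 7. At (u, v) = (-pi/6, 5): 7.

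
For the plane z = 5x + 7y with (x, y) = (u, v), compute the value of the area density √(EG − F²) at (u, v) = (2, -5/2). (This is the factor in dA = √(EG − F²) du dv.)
√(EG − F²)|_{(2, -5/2)} = 5*sqrt(3)

E = 26, F = 35, G = 50, so EG − F² = 75. Taking the positive square root: √(EG − F²) = 5*sqrt(3). At (u, v) = (2, -5/2): 5*sqrt(3).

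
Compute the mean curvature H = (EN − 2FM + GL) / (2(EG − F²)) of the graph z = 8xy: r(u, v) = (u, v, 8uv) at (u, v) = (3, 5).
H = -7680*sqrt(2177)/4739329

With E = 64*v^2 + 1, F = 64*u*v, G = 64*u^2 + 1, L = 0, M = 8/sqrt(64*u^2 + 64*v^2 + 1), N = 0, assemble
  H = (EN − 2FM + GL) / (2(EG − F²)) = -512*u*v/(64*u^2 + 64*v^2 + 1)^(3/2).
At (u, v) = (3, 5): H = -7680*sqrt(2177)/4739329.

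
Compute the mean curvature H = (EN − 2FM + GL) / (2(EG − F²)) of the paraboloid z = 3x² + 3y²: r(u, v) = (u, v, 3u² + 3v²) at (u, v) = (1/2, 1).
H = 141*sqrt(46)/2116

With E = 36*u^2 + 1, F = 36*u*v, G = 36*v^2 + 1, L = 6/sqrt(36*u^2 + 36*v^2 + 1), M = 0, N = 6/sqrt(36*u^2 + 36*v^2 + 1), assemble
  H = (EN − 2FM + GL) / (2(EG − F²)) = 6*(18*u^2 + 18*v^2 + 1)/(36*u^2 + 36*v^2 + 1)^(3/2).
At (u, v) = (1/2, 1): H = 141*sqrt(46)/2116.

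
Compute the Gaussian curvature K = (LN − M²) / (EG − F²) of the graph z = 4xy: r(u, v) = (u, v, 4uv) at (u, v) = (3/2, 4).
K = -16/85849

Coefficients of the first fundamental form: E = 16*v^2 + 1, F = 16*u*v, G = 16*u^2 + 1.
Coefficients of the second fundamental form: L = 0, M = 4/sqrt(16*u^2 + 16*v^2 + 1), N = 0.
Assemble K = (LN − M²)/(EG − F²) = -16/(256*u^4 + 512*u^2*v^2 + 32*u^2 + 256*v^4 + 32*v^2 + 1). At (u, v) = (3/2, 4): K = -16/85849.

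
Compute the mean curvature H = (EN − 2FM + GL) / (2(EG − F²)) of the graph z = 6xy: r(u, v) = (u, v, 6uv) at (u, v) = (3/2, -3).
H = 243*sqrt(406)/41209

With E = 36*v^2 + 1, F = 36*u*v, G = 36*u^2 + 1, L = 0, M = 6/sqrt(36*u^2 + 36*v^2 + 1), N = 0, assemble
  H = (EN − 2FM + GL) / (2(EG − F²)) = -216*u*v/(36*u^2 + 36*v^2 + 1)^(3/2).
At (u, v) = (3/2, -3): H = 243*sqrt(406)/41209.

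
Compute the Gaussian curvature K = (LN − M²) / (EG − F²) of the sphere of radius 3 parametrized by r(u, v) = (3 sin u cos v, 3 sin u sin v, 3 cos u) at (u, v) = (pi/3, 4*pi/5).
K = 1/9

Coefficients of the first fundamental form: E = 9, F = 0, G = 9*sin(u)^2.
Coefficients of the second fundamental form: L = -3*sin(u)/Abs(sin(u)), M = 0, N = -3*sin(u)^3/Abs(sin(u)).
Assemble K = (LN − M²)/(EG − F²) = 1/9. At (u, v) = (pi/3, 4*pi/5): K = 1/9.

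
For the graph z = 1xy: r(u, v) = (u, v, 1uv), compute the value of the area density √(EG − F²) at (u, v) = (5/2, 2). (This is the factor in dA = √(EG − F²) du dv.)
√(EG − F²)|_{(5/2, 2)} = 3*sqrt(5)/2

E = v^2 + 1, F = u*v, G = u^2 + 1, so EG − F² = u^2 + v^2 + 1. Taking the positive square root: √(EG − F²) = sqrt(u^2 + v^2 + 1). At (u, v) = (5/2, 2): 3*sqrt(5)/2.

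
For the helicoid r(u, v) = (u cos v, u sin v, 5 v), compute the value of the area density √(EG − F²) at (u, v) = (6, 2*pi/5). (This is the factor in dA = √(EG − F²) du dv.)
√(EG − F²)|_{(6, 2*pi/5)} = sqrt(61)

E = 1, F = 0, G = u^2 + 25, so EG − F² = u^2 + 25. Taking the positive square root: √(EG − F²) = sqrt(u^2 + 25). At (u, v) = (6, 2*pi/5): sqrt(61).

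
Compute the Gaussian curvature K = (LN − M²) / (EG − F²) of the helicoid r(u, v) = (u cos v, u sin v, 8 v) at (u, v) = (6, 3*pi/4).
K = -4/625

Coefficients of the first fundamental form: E = 1, F = 0, G = u^2 + 64.
Coefficients of the second fundamental form: L = 0, M = -8/sqrt(u^2 + 64), N = 0.
Assemble K = (LN − M²)/(EG − F²) = -64/(u^2 + 64)^2. At (u, v) = (6, 3*pi/4): K = -4/625.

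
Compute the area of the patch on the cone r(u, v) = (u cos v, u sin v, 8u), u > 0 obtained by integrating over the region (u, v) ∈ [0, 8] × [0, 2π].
Area = 64*sqrt(65)*pi

Area = ∫∫ √(EG − F²) du dv with √(EG − F²) = sqrt(65)*Abs(u). Integrating over [0, 8] × [0, 2π] gives 64*sqrt(65)*pi.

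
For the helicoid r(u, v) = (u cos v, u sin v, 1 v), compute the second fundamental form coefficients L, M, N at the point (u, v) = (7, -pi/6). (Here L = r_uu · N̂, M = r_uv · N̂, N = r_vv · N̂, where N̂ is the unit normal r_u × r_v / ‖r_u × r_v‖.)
L = 0;  M = -sqrt(2)/10;  N = 0

Compute the unit normal N̂(u, v) = (sin(v)/sqrt(u^2 + 1), -cos(v)/sqrt(u^2 + 1), u/sqrt(u^2 + 1)), and the second partials r_uu, r_uv, r_vv. Take dot products:
  L(u, v) = r_uu · N̂ = 0,
  M(u, v) = r_uv · N̂ = -1/sqrt(u^2 + 1),
  N(u, v) = r_vv · N̂ = 0.
Evaluating at (u, v) = (7, -pi/6):
  L = 0, M = -sqrt(2)/10, N = 0.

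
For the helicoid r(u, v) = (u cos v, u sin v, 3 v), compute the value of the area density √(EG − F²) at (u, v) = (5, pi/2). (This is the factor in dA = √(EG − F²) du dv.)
√(EG − F²)|_{(5, pi/2)} = sqrt(34)

E = 1, F = 0, G = u^2 + 9, so EG − F² = u^2 + 9. Taking the positive square root: √(EG − F²) = sqrt(u^2 + 9). At (u, v) = (5, pi/2): sqrt(34).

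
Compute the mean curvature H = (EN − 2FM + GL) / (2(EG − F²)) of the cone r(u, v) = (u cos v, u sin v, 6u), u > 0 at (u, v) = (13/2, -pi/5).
H = 6*sqrt(37)/481

With E = 37, F = 0, G = u^2, L = 0, M = 0, N = 6*sqrt(37)*u^2/(37*Abs(u)), assemble
  H = (EN − 2FM + GL) / (2(EG − F²)) = 3*sqrt(37)/(37*Abs(u)).
At (u, v) = (13/2, -pi/5): H = 6*sqrt(37)/481.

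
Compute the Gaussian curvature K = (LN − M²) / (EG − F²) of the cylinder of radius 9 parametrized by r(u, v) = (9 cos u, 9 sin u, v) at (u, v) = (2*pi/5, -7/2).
K = 0

Coefficients of the first fundamental form: E = 81, F = 0, G = 1.
Coefficients of the second fundamental form: L = -9, M = 0, N = 0.
Assemble K = (LN − M²)/(EG − F²) = 0. At (u, v) = (2*pi/5, -7/2): K = 0.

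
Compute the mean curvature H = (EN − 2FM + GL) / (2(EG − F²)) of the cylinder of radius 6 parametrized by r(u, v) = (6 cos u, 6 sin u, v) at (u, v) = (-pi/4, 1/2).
H = -1/12

With E = 36, F = 0, G = 1, L = -6, M = 0, N = 0, assemble
  H = (EN − 2FM + GL) / (2(EG − F²)) = -1/12.
At (u, v) = (-pi/4, 1/2): H = -1/12.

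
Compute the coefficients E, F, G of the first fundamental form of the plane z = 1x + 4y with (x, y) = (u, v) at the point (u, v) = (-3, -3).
E = 2;  F = 4;  G = 17

Partials: r_u = (1, 0, 1), r_v = (0, 1, 4). As functions of (u, v):
  E = r_u · r_u = 2,
  F = r_u · r_v = 4,
  G = r_v · r_v = 17.
Evaluating at (u, v) = (-3, -3): E = 2, F = 4, G = 17.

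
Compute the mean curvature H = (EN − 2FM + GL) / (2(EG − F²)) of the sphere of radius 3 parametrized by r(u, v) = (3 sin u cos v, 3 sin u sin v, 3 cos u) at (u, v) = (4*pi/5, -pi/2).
H = -1/3

With E = 9, F = 0, G = 9*sin(u)^2, L = -3*sin(u)/Abs(sin(u)), M = 0, N = -3*sin(u)^3/Abs(sin(u)), assemble
  H = (EN − 2FM + GL) / (2(EG − F²)) = -sin(u)/(3*Abs(sin(u))).
At (u, v) = (4*pi/5, -pi/2): H = -1/3.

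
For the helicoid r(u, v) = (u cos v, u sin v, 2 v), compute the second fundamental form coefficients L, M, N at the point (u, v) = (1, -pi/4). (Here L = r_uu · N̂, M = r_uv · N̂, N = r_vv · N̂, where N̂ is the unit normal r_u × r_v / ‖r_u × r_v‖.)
L = 0;  M = -2*sqrt(5)/5;  N = 0

Compute the unit normal N̂(u, v) = (2*sin(v)/sqrt(u^2 + 4), -2*cos(v)/sqrt(u^2 + 4), u/sqrt(u^2 + 4)), and the second partials r_uu, r_uv, r_vv. Take dot products:
  L(u, v) = r_uu · N̂ = 0,
  M(u, v) = r_uv · N̂ = -2/sqrt(u^2 + 4),
  N(u, v) = r_vv · N̂ = 0.
Evaluating at (u, v) = (1, -pi/4):
  L = 0, M = -2*sqrt(5)/5, N = 0.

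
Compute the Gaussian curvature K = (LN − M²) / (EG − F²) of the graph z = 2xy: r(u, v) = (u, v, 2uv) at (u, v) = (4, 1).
K = -4/4761

Coefficients of the first fundamental form: E = 4*v^2 + 1, F = 4*u*v, G = 4*u^2 + 1.
Coefficients of the second fundamental form: L = 0, M = 2/sqrt(4*u^2 + 4*v^2 + 1), N = 0.
Assemble K = (LN − M²)/(EG − F²) = -4/(16*u^4 + 32*u^2*v^2 + 8*u^2 + 16*v^4 + 8*v^2 + 1). At (u, v) = (4, 1): K = -4/4761.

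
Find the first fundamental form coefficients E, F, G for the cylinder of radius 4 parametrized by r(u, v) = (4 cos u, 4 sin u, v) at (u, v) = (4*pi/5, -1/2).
E = 16;  F = 0;  G = 1

Partials: r_u = (-4*sin(u), 4*cos(u), 0), r_v = (0, 0, 1). As functions of (u, v):
  E = r_u · r_u = 16,
  F = r_u · r_v = 0,
  G = r_v · r_v = 1.
Evaluating at (u, v) = (4*pi/5, -1/2): E = 16, F = 0, G = 1.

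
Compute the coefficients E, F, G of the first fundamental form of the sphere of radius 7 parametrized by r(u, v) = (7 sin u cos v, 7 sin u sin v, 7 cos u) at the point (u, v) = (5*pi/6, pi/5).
E = 49;  F = 0;  G = 49/4

Partials: r_u = (7*cos(u)*cos(v), 7*sin(v)*cos(u), -7*sin(u)), r_v = (-7*sin(u)*sin(v), 7*sin(u)*cos(v), 0). As functions of (u, v):
  E = r_u · r_u = 49,
  F = r_u · r_v = 0,
  G = r_v · r_v = 49*sin(u)^2.
Evaluating at (u, v) = (5*pi/6, pi/5): E = 49, F = 0, G = 49/4.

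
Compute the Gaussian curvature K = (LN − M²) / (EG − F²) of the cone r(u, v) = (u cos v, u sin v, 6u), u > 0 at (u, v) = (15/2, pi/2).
K = 0

Coefficients of the first fundamental form: E = 37, F = 0, G = u^2.
Coefficients of the second fundamental form: L = 0, M = 0, N = 6*sqrt(37)*u^2/(37*Abs(u)).
Assemble K = (LN − M²)/(EG − F²) = 0. At (u, v) = (15/2, pi/2): K = 0.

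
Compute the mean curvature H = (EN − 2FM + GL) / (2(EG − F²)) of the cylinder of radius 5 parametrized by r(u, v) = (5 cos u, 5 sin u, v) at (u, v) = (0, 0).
H = -1/10

With E = 25, F = 0, G = 1, L = -5, M = 0, N = 0, assemble
  H = (EN − 2FM + GL) / (2(EG − F²)) = -1/10.
At (u, v) = (0, 0): H = -1/10.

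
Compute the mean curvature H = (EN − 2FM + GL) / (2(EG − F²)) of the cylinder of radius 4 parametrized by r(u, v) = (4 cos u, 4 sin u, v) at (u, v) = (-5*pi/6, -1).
H = -1/8

With E = 16, F = 0, G = 1, L = -4, M = 0, N = 0, assemble
  H = (EN − 2FM + GL) / (2(EG − F²)) = -1/8.
At (u, v) = (-5*pi/6, -1): H = -1/8.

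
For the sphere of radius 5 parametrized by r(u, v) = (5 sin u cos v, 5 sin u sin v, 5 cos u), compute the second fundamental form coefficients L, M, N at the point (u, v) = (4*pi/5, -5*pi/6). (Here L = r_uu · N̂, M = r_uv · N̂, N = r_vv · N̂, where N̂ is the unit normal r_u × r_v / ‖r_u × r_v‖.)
L = -5;  M = 0;  N = -25/8 + 5*sqrt(5)/8

Compute the unit normal N̂(u, v) = (sin(u)^2*cos(v)/Abs(sin(u)), sin(u)^2*sin(v)/Abs(sin(u)), sin(2*u)/(2*Abs(sin(u)))), and the second partials r_uu, r_uv, r_vv. Take dot products:
  L(u, v) = r_uu · N̂ = -5*sin(u)/Abs(sin(u)),
  M(u, v) = r_uv · N̂ = 0,
  N(u, v) = r_vv · N̂ = -5*sin(u)^3/Abs(sin(u)).
Evaluating at (u, v) = (4*pi/5, -5*pi/6):
  L = -5, M = 0, N = -25/8 + 5*sqrt(5)/8.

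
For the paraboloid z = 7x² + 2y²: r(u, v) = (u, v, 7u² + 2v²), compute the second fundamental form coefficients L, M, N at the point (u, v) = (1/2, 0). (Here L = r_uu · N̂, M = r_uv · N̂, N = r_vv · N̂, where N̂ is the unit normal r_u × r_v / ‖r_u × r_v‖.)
L = 7*sqrt(2)/5;  M = 0;  N = 2*sqrt(2)/5

Compute the unit normal N̂(u, v) = (-14*u/sqrt(196*u^2 + 16*v^2 + 1), -4*v/sqrt(196*u^2 + 16*v^2 + 1), 1/sqrt(196*u^2 + 16*v^2 + 1)), and the second partials r_uu, r_uv, r_vv. Take dot products:
  L(u, v) = r_uu · N̂ = 14/sqrt(196*u^2 + 16*v^2 + 1),
  M(u, v) = r_uv · N̂ = 0,
  N(u, v) = r_vv · N̂ = 4/sqrt(196*u^2 + 16*v^2 + 1).
Evaluating at (u, v) = (1/2, 0):
  L = 7*sqrt(2)/5, M = 0, N = 2*sqrt(2)/5.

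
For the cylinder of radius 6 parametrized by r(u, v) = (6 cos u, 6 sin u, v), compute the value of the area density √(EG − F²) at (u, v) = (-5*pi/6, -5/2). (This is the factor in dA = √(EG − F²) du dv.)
√(EG − F²)|_{(-5*pi/6, -5/2)} = 6

E = 36, F = 0, G = 1, so EG − F² = 36. Taking the positive square root: √(EG − F²) = 6. At (u, v) = (-5*pi/6, -5/2): 6.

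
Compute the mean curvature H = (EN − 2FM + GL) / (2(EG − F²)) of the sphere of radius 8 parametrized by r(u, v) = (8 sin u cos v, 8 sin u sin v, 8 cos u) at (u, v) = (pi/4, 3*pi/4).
H = -1/8

With E = 64, F = 0, G = 64*sin(u)^2, L = -8*sin(u)/Abs(sin(u)), M = 0, N = -8*sin(u)^3/Abs(sin(u)), assemble
  H = (EN − 2FM + GL) / (2(EG − F²)) = -sin(u)/(8*Abs(sin(u))).
At (u, v) = (pi/4, 3*pi/4): H = -1/8.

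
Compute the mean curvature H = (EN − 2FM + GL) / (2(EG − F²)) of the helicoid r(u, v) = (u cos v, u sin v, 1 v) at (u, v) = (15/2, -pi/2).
H = 0

With E = 1, F = 0, G = u^2 + 1, L = 0, M = -1/sqrt(u^2 + 1), N = 0, assemble
  H = (EN − 2FM + GL) / (2(EG − F²)) = 0.
At (u, v) = (15/2, -pi/2): H = 0.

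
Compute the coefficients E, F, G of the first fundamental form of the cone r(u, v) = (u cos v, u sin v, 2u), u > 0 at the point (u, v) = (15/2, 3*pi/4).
E = 5;  F = 0;  G = 225/4

Partials: r_u = (cos(v), sin(v), 2), r_v = (-u*sin(v), u*cos(v), 0). As functions of (u, v):
  E = r_u · r_u = 5,
  F = r_u · r_v = 0,
  G = r_v · r_v = u^2.
Evaluating at (u, v) = (15/2, 3*pi/4): E = 5, F = 0, G = 225/4.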